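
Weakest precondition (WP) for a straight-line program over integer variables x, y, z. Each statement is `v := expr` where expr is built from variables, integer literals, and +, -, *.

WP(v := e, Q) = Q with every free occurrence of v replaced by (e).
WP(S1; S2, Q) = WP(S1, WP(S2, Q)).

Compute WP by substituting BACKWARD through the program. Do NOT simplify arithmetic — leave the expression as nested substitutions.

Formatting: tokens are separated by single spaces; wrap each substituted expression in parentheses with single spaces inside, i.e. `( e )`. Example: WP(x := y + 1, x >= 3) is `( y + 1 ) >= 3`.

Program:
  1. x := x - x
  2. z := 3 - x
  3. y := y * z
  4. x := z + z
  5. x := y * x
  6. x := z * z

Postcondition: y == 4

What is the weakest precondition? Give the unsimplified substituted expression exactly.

post: y == 4
stmt 6: x := z * z  -- replace 0 occurrence(s) of x with (z * z)
  => y == 4
stmt 5: x := y * x  -- replace 0 occurrence(s) of x with (y * x)
  => y == 4
stmt 4: x := z + z  -- replace 0 occurrence(s) of x with (z + z)
  => y == 4
stmt 3: y := y * z  -- replace 1 occurrence(s) of y with (y * z)
  => ( y * z ) == 4
stmt 2: z := 3 - x  -- replace 1 occurrence(s) of z with (3 - x)
  => ( y * ( 3 - x ) ) == 4
stmt 1: x := x - x  -- replace 1 occurrence(s) of x with (x - x)
  => ( y * ( 3 - ( x - x ) ) ) == 4

Answer: ( y * ( 3 - ( x - x ) ) ) == 4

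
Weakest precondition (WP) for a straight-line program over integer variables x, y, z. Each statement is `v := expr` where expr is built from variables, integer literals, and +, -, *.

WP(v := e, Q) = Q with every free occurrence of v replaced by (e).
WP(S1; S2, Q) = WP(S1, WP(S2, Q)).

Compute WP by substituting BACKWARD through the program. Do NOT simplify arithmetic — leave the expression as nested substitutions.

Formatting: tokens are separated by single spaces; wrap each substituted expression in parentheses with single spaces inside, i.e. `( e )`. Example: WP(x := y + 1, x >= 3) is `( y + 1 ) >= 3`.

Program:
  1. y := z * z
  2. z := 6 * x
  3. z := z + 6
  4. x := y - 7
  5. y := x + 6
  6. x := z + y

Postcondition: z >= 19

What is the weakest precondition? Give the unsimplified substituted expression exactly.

Answer: ( ( 6 * x ) + 6 ) >= 19

Derivation:
post: z >= 19
stmt 6: x := z + y  -- replace 0 occurrence(s) of x with (z + y)
  => z >= 19
stmt 5: y := x + 6  -- replace 0 occurrence(s) of y with (x + 6)
  => z >= 19
stmt 4: x := y - 7  -- replace 0 occurrence(s) of x with (y - 7)
  => z >= 19
stmt 3: z := z + 6  -- replace 1 occurrence(s) of z with (z + 6)
  => ( z + 6 ) >= 19
stmt 2: z := 6 * x  -- replace 1 occurrence(s) of z with (6 * x)
  => ( ( 6 * x ) + 6 ) >= 19
stmt 1: y := z * z  -- replace 0 occurrence(s) of y with (z * z)
  => ( ( 6 * x ) + 6 ) >= 19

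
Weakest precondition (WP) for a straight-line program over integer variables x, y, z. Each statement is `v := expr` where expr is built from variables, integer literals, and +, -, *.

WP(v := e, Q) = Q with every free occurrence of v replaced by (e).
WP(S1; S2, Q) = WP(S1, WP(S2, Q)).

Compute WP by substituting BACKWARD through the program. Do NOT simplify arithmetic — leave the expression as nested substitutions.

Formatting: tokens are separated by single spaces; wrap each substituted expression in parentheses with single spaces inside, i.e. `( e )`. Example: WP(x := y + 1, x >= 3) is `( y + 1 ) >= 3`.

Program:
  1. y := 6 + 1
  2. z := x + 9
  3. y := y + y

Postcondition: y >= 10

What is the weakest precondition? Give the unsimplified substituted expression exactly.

Answer: ( ( 6 + 1 ) + ( 6 + 1 ) ) >= 10

Derivation:
post: y >= 10
stmt 3: y := y + y  -- replace 1 occurrence(s) of y with (y + y)
  => ( y + y ) >= 10
stmt 2: z := x + 9  -- replace 0 occurrence(s) of z with (x + 9)
  => ( y + y ) >= 10
stmt 1: y := 6 + 1  -- replace 2 occurrence(s) of y with (6 + 1)
  => ( ( 6 + 1 ) + ( 6 + 1 ) ) >= 10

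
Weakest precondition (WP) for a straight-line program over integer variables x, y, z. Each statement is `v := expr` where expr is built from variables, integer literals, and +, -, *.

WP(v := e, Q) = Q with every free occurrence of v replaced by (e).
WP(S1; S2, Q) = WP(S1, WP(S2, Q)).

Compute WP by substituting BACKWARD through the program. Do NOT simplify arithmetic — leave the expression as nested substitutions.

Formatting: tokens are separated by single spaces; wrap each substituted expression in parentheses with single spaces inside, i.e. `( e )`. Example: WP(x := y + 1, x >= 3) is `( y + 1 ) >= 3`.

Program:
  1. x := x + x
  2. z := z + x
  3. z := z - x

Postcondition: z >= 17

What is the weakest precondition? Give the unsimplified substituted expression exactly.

Answer: ( ( z + ( x + x ) ) - ( x + x ) ) >= 17

Derivation:
post: z >= 17
stmt 3: z := z - x  -- replace 1 occurrence(s) of z with (z - x)
  => ( z - x ) >= 17
stmt 2: z := z + x  -- replace 1 occurrence(s) of z with (z + x)
  => ( ( z + x ) - x ) >= 17
stmt 1: x := x + x  -- replace 2 occurrence(s) of x with (x + x)
  => ( ( z + ( x + x ) ) - ( x + x ) ) >= 17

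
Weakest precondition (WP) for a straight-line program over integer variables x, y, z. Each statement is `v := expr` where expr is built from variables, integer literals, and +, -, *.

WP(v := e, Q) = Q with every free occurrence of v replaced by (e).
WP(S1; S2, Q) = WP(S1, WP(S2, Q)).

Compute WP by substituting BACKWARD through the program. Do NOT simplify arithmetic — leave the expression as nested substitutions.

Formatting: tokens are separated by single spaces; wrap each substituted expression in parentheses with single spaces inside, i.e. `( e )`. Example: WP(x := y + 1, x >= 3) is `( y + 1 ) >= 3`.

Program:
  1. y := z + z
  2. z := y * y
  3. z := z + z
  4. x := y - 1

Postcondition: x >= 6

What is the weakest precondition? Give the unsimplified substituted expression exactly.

post: x >= 6
stmt 4: x := y - 1  -- replace 1 occurrence(s) of x with (y - 1)
  => ( y - 1 ) >= 6
stmt 3: z := z + z  -- replace 0 occurrence(s) of z with (z + z)
  => ( y - 1 ) >= 6
stmt 2: z := y * y  -- replace 0 occurrence(s) of z with (y * y)
  => ( y - 1 ) >= 6
stmt 1: y := z + z  -- replace 1 occurrence(s) of y with (z + z)
  => ( ( z + z ) - 1 ) >= 6

Answer: ( ( z + z ) - 1 ) >= 6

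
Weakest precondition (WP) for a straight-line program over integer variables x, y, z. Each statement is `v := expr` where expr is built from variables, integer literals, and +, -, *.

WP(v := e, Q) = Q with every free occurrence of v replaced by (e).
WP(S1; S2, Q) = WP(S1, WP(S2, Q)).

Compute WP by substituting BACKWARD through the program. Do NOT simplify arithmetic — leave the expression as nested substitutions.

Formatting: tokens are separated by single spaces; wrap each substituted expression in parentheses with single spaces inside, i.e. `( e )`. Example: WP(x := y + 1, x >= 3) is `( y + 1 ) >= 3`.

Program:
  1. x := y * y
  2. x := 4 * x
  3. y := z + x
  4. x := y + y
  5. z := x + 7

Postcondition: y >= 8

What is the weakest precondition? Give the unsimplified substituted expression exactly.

post: y >= 8
stmt 5: z := x + 7  -- replace 0 occurrence(s) of z with (x + 7)
  => y >= 8
stmt 4: x := y + y  -- replace 0 occurrence(s) of x with (y + y)
  => y >= 8
stmt 3: y := z + x  -- replace 1 occurrence(s) of y with (z + x)
  => ( z + x ) >= 8
stmt 2: x := 4 * x  -- replace 1 occurrence(s) of x with (4 * x)
  => ( z + ( 4 * x ) ) >= 8
stmt 1: x := y * y  -- replace 1 occurrence(s) of x with (y * y)
  => ( z + ( 4 * ( y * y ) ) ) >= 8

Answer: ( z + ( 4 * ( y * y ) ) ) >= 8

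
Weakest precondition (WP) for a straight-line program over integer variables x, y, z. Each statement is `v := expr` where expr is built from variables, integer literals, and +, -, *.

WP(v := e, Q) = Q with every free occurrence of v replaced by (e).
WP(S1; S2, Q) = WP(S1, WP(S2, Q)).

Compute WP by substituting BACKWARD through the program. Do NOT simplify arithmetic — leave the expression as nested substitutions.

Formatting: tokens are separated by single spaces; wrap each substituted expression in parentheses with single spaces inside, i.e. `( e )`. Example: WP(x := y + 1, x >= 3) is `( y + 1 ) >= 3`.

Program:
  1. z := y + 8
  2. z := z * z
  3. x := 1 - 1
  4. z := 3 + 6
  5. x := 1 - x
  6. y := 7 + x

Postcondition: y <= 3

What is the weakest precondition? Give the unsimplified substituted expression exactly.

Answer: ( 7 + ( 1 - ( 1 - 1 ) ) ) <= 3

Derivation:
post: y <= 3
stmt 6: y := 7 + x  -- replace 1 occurrence(s) of y with (7 + x)
  => ( 7 + x ) <= 3
stmt 5: x := 1 - x  -- replace 1 occurrence(s) of x with (1 - x)
  => ( 7 + ( 1 - x ) ) <= 3
stmt 4: z := 3 + 6  -- replace 0 occurrence(s) of z with (3 + 6)
  => ( 7 + ( 1 - x ) ) <= 3
stmt 3: x := 1 - 1  -- replace 1 occurrence(s) of x with (1 - 1)
  => ( 7 + ( 1 - ( 1 - 1 ) ) ) <= 3
stmt 2: z := z * z  -- replace 0 occurrence(s) of z with (z * z)
  => ( 7 + ( 1 - ( 1 - 1 ) ) ) <= 3
stmt 1: z := y + 8  -- replace 0 occurrence(s) of z with (y + 8)
  => ( 7 + ( 1 - ( 1 - 1 ) ) ) <= 3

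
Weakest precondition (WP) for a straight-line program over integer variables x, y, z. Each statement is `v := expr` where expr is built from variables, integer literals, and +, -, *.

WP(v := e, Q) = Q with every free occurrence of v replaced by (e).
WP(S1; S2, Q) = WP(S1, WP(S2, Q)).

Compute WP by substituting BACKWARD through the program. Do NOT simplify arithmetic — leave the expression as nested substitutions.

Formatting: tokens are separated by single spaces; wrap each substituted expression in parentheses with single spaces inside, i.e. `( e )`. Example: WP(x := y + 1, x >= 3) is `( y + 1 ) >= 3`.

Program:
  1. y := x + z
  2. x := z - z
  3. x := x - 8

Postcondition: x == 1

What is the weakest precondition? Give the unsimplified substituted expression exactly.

Answer: ( ( z - z ) - 8 ) == 1

Derivation:
post: x == 1
stmt 3: x := x - 8  -- replace 1 occurrence(s) of x with (x - 8)
  => ( x - 8 ) == 1
stmt 2: x := z - z  -- replace 1 occurrence(s) of x with (z - z)
  => ( ( z - z ) - 8 ) == 1
stmt 1: y := x + z  -- replace 0 occurrence(s) of y with (x + z)
  => ( ( z - z ) - 8 ) == 1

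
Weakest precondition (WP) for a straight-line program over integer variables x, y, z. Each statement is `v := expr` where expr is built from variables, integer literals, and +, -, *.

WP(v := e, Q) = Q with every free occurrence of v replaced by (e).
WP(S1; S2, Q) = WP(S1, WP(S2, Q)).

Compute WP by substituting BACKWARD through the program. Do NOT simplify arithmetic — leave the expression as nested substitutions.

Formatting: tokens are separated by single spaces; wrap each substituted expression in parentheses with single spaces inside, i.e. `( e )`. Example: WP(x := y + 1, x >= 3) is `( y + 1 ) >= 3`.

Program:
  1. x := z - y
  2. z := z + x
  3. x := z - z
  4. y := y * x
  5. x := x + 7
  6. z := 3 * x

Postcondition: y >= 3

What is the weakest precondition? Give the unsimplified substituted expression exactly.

post: y >= 3
stmt 6: z := 3 * x  -- replace 0 occurrence(s) of z with (3 * x)
  => y >= 3
stmt 5: x := x + 7  -- replace 0 occurrence(s) of x with (x + 7)
  => y >= 3
stmt 4: y := y * x  -- replace 1 occurrence(s) of y with (y * x)
  => ( y * x ) >= 3
stmt 3: x := z - z  -- replace 1 occurrence(s) of x with (z - z)
  => ( y * ( z - z ) ) >= 3
stmt 2: z := z + x  -- replace 2 occurrence(s) of z with (z + x)
  => ( y * ( ( z + x ) - ( z + x ) ) ) >= 3
stmt 1: x := z - y  -- replace 2 occurrence(s) of x with (z - y)
  => ( y * ( ( z + ( z - y ) ) - ( z + ( z - y ) ) ) ) >= 3

Answer: ( y * ( ( z + ( z - y ) ) - ( z + ( z - y ) ) ) ) >= 3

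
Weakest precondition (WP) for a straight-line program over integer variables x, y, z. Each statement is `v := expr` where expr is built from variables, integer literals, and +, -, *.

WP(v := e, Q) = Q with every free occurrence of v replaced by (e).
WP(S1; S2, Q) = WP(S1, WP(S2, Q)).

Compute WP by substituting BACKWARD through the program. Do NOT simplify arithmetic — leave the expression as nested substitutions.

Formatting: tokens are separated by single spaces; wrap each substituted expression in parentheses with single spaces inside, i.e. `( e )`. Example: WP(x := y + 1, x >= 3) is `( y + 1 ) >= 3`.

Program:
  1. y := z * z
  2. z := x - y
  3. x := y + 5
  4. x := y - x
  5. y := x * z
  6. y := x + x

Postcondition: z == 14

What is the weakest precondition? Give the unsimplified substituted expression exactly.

Answer: ( x - ( z * z ) ) == 14

Derivation:
post: z == 14
stmt 6: y := x + x  -- replace 0 occurrence(s) of y with (x + x)
  => z == 14
stmt 5: y := x * z  -- replace 0 occurrence(s) of y with (x * z)
  => z == 14
stmt 4: x := y - x  -- replace 0 occurrence(s) of x with (y - x)
  => z == 14
stmt 3: x := y + 5  -- replace 0 occurrence(s) of x with (y + 5)
  => z == 14
stmt 2: z := x - y  -- replace 1 occurrence(s) of z with (x - y)
  => ( x - y ) == 14
stmt 1: y := z * z  -- replace 1 occurrence(s) of y with (z * z)
  => ( x - ( z * z ) ) == 14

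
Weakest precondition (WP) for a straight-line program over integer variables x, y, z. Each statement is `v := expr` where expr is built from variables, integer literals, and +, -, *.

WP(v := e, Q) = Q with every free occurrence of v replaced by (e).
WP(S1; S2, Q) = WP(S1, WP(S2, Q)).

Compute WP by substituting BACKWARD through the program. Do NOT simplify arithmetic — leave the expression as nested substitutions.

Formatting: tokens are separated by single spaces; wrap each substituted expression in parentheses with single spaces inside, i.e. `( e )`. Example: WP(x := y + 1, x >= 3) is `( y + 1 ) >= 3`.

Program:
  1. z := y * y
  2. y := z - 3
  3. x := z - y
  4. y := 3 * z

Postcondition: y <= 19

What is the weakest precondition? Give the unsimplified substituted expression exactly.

post: y <= 19
stmt 4: y := 3 * z  -- replace 1 occurrence(s) of y with (3 * z)
  => ( 3 * z ) <= 19
stmt 3: x := z - y  -- replace 0 occurrence(s) of x with (z - y)
  => ( 3 * z ) <= 19
stmt 2: y := z - 3  -- replace 0 occurrence(s) of y with (z - 3)
  => ( 3 * z ) <= 19
stmt 1: z := y * y  -- replace 1 occurrence(s) of z with (y * y)
  => ( 3 * ( y * y ) ) <= 19

Answer: ( 3 * ( y * y ) ) <= 19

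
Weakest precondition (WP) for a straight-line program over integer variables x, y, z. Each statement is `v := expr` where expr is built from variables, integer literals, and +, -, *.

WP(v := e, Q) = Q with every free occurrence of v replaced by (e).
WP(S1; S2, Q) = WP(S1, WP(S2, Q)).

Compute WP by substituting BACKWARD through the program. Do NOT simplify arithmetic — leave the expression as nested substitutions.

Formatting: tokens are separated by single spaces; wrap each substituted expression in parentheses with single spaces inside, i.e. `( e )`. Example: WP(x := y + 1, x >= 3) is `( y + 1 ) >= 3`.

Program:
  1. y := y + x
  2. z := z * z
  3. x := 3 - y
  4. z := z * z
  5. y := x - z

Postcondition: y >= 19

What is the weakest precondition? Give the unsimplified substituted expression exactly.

Answer: ( ( 3 - ( y + x ) ) - ( ( z * z ) * ( z * z ) ) ) >= 19

Derivation:
post: y >= 19
stmt 5: y := x - z  -- replace 1 occurrence(s) of y with (x - z)
  => ( x - z ) >= 19
stmt 4: z := z * z  -- replace 1 occurrence(s) of z with (z * z)
  => ( x - ( z * z ) ) >= 19
stmt 3: x := 3 - y  -- replace 1 occurrence(s) of x with (3 - y)
  => ( ( 3 - y ) - ( z * z ) ) >= 19
stmt 2: z := z * z  -- replace 2 occurrence(s) of z with (z * z)
  => ( ( 3 - y ) - ( ( z * z ) * ( z * z ) ) ) >= 19
stmt 1: y := y + x  -- replace 1 occurrence(s) of y with (y + x)
  => ( ( 3 - ( y + x ) ) - ( ( z * z ) * ( z * z ) ) ) >= 19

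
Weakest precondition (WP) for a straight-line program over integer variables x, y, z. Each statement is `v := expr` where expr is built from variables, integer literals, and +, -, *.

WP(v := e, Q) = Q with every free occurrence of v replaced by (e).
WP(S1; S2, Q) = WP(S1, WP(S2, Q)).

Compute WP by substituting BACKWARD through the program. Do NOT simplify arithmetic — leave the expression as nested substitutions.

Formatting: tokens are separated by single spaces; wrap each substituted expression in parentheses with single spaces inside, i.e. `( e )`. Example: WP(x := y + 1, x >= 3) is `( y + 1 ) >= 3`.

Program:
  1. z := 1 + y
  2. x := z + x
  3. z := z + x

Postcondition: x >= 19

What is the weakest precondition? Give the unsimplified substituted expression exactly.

post: x >= 19
stmt 3: z := z + x  -- replace 0 occurrence(s) of z with (z + x)
  => x >= 19
stmt 2: x := z + x  -- replace 1 occurrence(s) of x with (z + x)
  => ( z + x ) >= 19
stmt 1: z := 1 + y  -- replace 1 occurrence(s) of z with (1 + y)
  => ( ( 1 + y ) + x ) >= 19

Answer: ( ( 1 + y ) + x ) >= 19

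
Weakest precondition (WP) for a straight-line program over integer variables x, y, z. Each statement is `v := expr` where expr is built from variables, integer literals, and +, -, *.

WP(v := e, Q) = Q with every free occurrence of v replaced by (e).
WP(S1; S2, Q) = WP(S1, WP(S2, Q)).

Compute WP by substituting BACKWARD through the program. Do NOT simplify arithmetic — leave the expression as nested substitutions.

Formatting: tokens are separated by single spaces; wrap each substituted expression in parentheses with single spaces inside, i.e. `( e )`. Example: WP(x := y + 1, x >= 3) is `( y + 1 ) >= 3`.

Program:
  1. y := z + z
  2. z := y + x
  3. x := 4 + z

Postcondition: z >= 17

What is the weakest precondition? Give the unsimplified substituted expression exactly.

post: z >= 17
stmt 3: x := 4 + z  -- replace 0 occurrence(s) of x with (4 + z)
  => z >= 17
stmt 2: z := y + x  -- replace 1 occurrence(s) of z with (y + x)
  => ( y + x ) >= 17
stmt 1: y := z + z  -- replace 1 occurrence(s) of y with (z + z)
  => ( ( z + z ) + x ) >= 17

Answer: ( ( z + z ) + x ) >= 17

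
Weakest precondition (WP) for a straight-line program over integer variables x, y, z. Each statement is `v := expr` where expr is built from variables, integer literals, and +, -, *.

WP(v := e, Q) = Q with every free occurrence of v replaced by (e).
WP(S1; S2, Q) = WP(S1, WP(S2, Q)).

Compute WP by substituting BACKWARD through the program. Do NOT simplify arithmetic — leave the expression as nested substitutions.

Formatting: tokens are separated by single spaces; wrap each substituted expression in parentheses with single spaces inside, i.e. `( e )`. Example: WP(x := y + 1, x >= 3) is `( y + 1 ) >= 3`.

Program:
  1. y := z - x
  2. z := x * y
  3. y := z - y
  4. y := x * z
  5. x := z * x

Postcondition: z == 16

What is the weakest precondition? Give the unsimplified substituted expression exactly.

post: z == 16
stmt 5: x := z * x  -- replace 0 occurrence(s) of x with (z * x)
  => z == 16
stmt 4: y := x * z  -- replace 0 occurrence(s) of y with (x * z)
  => z == 16
stmt 3: y := z - y  -- replace 0 occurrence(s) of y with (z - y)
  => z == 16
stmt 2: z := x * y  -- replace 1 occurrence(s) of z with (x * y)
  => ( x * y ) == 16
stmt 1: y := z - x  -- replace 1 occurrence(s) of y with (z - x)
  => ( x * ( z - x ) ) == 16

Answer: ( x * ( z - x ) ) == 16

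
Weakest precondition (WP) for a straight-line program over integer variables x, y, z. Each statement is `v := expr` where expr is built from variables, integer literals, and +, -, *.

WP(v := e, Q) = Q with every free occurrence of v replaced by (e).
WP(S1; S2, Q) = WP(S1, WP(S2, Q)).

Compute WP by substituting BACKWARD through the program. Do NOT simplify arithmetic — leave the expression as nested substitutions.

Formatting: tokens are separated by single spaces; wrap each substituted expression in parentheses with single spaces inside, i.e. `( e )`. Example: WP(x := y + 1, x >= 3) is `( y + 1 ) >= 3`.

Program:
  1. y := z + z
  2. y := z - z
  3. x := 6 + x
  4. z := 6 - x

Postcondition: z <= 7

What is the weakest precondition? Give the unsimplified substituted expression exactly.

post: z <= 7
stmt 4: z := 6 - x  -- replace 1 occurrence(s) of z with (6 - x)
  => ( 6 - x ) <= 7
stmt 3: x := 6 + x  -- replace 1 occurrence(s) of x with (6 + x)
  => ( 6 - ( 6 + x ) ) <= 7
stmt 2: y := z - z  -- replace 0 occurrence(s) of y with (z - z)
  => ( 6 - ( 6 + x ) ) <= 7
stmt 1: y := z + z  -- replace 0 occurrence(s) of y with (z + z)
  => ( 6 - ( 6 + x ) ) <= 7

Answer: ( 6 - ( 6 + x ) ) <= 7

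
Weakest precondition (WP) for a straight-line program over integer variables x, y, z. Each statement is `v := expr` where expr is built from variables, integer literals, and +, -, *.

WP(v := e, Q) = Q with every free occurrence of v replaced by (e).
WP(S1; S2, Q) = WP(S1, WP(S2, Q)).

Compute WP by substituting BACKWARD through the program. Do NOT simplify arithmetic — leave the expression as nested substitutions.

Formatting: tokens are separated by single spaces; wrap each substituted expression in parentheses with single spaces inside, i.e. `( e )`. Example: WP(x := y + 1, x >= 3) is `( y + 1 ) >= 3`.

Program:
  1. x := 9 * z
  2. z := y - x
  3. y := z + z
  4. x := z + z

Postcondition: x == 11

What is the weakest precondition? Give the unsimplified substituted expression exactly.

post: x == 11
stmt 4: x := z + z  -- replace 1 occurrence(s) of x with (z + z)
  => ( z + z ) == 11
stmt 3: y := z + z  -- replace 0 occurrence(s) of y with (z + z)
  => ( z + z ) == 11
stmt 2: z := y - x  -- replace 2 occurrence(s) of z with (y - x)
  => ( ( y - x ) + ( y - x ) ) == 11
stmt 1: x := 9 * z  -- replace 2 occurrence(s) of x with (9 * z)
  => ( ( y - ( 9 * z ) ) + ( y - ( 9 * z ) ) ) == 11

Answer: ( ( y - ( 9 * z ) ) + ( y - ( 9 * z ) ) ) == 11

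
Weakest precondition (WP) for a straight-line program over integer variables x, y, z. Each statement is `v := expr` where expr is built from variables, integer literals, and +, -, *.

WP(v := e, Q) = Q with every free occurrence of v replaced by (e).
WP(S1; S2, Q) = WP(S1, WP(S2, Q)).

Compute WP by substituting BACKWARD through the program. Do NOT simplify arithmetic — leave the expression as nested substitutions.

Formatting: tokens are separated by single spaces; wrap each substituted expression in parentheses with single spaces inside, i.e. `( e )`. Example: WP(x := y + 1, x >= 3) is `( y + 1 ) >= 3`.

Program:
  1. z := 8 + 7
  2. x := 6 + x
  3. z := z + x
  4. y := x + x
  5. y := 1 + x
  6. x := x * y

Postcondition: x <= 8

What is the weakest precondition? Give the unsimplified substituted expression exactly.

post: x <= 8
stmt 6: x := x * y  -- replace 1 occurrence(s) of x with (x * y)
  => ( x * y ) <= 8
stmt 5: y := 1 + x  -- replace 1 occurrence(s) of y with (1 + x)
  => ( x * ( 1 + x ) ) <= 8
stmt 4: y := x + x  -- replace 0 occurrence(s) of y with (x + x)
  => ( x * ( 1 + x ) ) <= 8
stmt 3: z := z + x  -- replace 0 occurrence(s) of z with (z + x)
  => ( x * ( 1 + x ) ) <= 8
stmt 2: x := 6 + x  -- replace 2 occurrence(s) of x with (6 + x)
  => ( ( 6 + x ) * ( 1 + ( 6 + x ) ) ) <= 8
stmt 1: z := 8 + 7  -- replace 0 occurrence(s) of z with (8 + 7)
  => ( ( 6 + x ) * ( 1 + ( 6 + x ) ) ) <= 8

Answer: ( ( 6 + x ) * ( 1 + ( 6 + x ) ) ) <= 8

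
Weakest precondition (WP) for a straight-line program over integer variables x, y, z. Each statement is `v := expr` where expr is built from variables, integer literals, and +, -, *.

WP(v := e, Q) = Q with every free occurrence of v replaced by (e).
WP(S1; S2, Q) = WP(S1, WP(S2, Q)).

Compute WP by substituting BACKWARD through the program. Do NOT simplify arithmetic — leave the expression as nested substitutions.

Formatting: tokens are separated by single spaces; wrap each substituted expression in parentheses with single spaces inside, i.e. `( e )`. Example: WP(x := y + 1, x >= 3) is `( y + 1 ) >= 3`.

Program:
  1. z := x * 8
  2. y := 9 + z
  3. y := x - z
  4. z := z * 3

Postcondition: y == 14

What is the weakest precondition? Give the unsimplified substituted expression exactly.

Answer: ( x - ( x * 8 ) ) == 14

Derivation:
post: y == 14
stmt 4: z := z * 3  -- replace 0 occurrence(s) of z with (z * 3)
  => y == 14
stmt 3: y := x - z  -- replace 1 occurrence(s) of y with (x - z)
  => ( x - z ) == 14
stmt 2: y := 9 + z  -- replace 0 occurrence(s) of y with (9 + z)
  => ( x - z ) == 14
stmt 1: z := x * 8  -- replace 1 occurrence(s) of z with (x * 8)
  => ( x - ( x * 8 ) ) == 14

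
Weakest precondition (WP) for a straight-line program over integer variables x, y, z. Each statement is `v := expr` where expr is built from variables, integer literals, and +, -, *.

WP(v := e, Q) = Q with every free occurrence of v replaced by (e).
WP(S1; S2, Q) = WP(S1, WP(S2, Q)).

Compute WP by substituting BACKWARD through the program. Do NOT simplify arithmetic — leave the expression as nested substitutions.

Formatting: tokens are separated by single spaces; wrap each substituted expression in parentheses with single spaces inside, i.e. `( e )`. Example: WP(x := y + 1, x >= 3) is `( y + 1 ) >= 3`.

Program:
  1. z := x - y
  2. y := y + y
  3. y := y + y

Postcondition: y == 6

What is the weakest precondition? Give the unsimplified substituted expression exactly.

Answer: ( ( y + y ) + ( y + y ) ) == 6

Derivation:
post: y == 6
stmt 3: y := y + y  -- replace 1 occurrence(s) of y with (y + y)
  => ( y + y ) == 6
stmt 2: y := y + y  -- replace 2 occurrence(s) of y with (y + y)
  => ( ( y + y ) + ( y + y ) ) == 6
stmt 1: z := x - y  -- replace 0 occurrence(s) of z with (x - y)
  => ( ( y + y ) + ( y + y ) ) == 6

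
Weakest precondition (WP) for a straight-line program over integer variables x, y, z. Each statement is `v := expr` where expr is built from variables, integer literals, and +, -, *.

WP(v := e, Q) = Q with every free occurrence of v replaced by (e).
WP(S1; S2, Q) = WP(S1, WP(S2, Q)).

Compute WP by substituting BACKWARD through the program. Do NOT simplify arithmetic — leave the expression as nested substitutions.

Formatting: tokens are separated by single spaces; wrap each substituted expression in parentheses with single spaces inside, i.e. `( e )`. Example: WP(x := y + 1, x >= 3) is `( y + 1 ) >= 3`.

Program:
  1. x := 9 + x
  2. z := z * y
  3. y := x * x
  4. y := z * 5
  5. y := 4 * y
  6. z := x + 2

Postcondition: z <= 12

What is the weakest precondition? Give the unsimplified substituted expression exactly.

Answer: ( ( 9 + x ) + 2 ) <= 12

Derivation:
post: z <= 12
stmt 6: z := x + 2  -- replace 1 occurrence(s) of z with (x + 2)
  => ( x + 2 ) <= 12
stmt 5: y := 4 * y  -- replace 0 occurrence(s) of y with (4 * y)
  => ( x + 2 ) <= 12
stmt 4: y := z * 5  -- replace 0 occurrence(s) of y with (z * 5)
  => ( x + 2 ) <= 12
stmt 3: y := x * x  -- replace 0 occurrence(s) of y with (x * x)
  => ( x + 2 ) <= 12
stmt 2: z := z * y  -- replace 0 occurrence(s) of z with (z * y)
  => ( x + 2 ) <= 12
stmt 1: x := 9 + x  -- replace 1 occurrence(s) of x with (9 + x)
  => ( ( 9 + x ) + 2 ) <= 12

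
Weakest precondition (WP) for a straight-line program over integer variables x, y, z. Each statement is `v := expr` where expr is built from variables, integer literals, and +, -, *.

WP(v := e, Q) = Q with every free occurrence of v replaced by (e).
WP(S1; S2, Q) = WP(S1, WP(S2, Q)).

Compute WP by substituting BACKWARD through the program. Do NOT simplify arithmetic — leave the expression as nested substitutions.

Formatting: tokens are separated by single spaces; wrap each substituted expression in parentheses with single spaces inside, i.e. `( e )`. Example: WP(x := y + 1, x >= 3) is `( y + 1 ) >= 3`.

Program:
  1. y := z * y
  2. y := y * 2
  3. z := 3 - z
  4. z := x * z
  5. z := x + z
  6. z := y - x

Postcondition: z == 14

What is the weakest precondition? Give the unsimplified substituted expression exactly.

Answer: ( ( ( z * y ) * 2 ) - x ) == 14

Derivation:
post: z == 14
stmt 6: z := y - x  -- replace 1 occurrence(s) of z with (y - x)
  => ( y - x ) == 14
stmt 5: z := x + z  -- replace 0 occurrence(s) of z with (x + z)
  => ( y - x ) == 14
stmt 4: z := x * z  -- replace 0 occurrence(s) of z with (x * z)
  => ( y - x ) == 14
stmt 3: z := 3 - z  -- replace 0 occurrence(s) of z with (3 - z)
  => ( y - x ) == 14
stmt 2: y := y * 2  -- replace 1 occurrence(s) of y with (y * 2)
  => ( ( y * 2 ) - x ) == 14
stmt 1: y := z * y  -- replace 1 occurrence(s) of y with (z * y)
  => ( ( ( z * y ) * 2 ) - x ) == 14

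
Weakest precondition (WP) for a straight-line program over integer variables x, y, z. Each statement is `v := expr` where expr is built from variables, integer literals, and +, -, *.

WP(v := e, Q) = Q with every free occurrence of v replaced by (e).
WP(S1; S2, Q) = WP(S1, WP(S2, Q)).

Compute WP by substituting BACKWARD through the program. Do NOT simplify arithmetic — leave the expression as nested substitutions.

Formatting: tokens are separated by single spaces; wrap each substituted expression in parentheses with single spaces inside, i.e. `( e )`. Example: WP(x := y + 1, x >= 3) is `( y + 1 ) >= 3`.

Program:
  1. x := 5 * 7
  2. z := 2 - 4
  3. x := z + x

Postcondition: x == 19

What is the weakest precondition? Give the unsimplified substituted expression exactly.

Answer: ( ( 2 - 4 ) + ( 5 * 7 ) ) == 19

Derivation:
post: x == 19
stmt 3: x := z + x  -- replace 1 occurrence(s) of x with (z + x)
  => ( z + x ) == 19
stmt 2: z := 2 - 4  -- replace 1 occurrence(s) of z with (2 - 4)
  => ( ( 2 - 4 ) + x ) == 19
stmt 1: x := 5 * 7  -- replace 1 occurrence(s) of x with (5 * 7)
  => ( ( 2 - 4 ) + ( 5 * 7 ) ) == 19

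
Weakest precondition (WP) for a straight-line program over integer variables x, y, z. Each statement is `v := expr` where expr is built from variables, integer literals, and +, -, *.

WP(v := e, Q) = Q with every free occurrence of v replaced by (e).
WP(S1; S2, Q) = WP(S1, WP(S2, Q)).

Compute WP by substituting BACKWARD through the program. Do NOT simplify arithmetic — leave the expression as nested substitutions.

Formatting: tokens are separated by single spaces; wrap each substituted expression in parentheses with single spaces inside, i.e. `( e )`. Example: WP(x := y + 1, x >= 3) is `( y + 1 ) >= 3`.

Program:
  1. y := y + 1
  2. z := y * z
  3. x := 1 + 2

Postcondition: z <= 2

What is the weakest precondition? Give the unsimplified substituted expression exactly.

post: z <= 2
stmt 3: x := 1 + 2  -- replace 0 occurrence(s) of x with (1 + 2)
  => z <= 2
stmt 2: z := y * z  -- replace 1 occurrence(s) of z with (y * z)
  => ( y * z ) <= 2
stmt 1: y := y + 1  -- replace 1 occurrence(s) of y with (y + 1)
  => ( ( y + 1 ) * z ) <= 2

Answer: ( ( y + 1 ) * z ) <= 2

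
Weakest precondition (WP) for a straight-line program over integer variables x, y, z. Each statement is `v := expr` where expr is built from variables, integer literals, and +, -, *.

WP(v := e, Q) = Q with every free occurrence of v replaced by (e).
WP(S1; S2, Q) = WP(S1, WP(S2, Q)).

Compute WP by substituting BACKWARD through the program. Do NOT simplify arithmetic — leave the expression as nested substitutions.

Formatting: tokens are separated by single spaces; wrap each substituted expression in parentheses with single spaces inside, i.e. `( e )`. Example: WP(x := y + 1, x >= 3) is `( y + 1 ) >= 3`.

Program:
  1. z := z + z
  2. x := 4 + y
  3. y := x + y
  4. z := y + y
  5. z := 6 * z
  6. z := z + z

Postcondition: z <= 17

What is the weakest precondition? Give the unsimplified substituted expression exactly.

Answer: ( ( 6 * ( ( ( 4 + y ) + y ) + ( ( 4 + y ) + y ) ) ) + ( 6 * ( ( ( 4 + y ) + y ) + ( ( 4 + y ) + y ) ) ) ) <= 17

Derivation:
post: z <= 17
stmt 6: z := z + z  -- replace 1 occurrence(s) of z with (z + z)
  => ( z + z ) <= 17
stmt 5: z := 6 * z  -- replace 2 occurrence(s) of z with (6 * z)
  => ( ( 6 * z ) + ( 6 * z ) ) <= 17
stmt 4: z := y + y  -- replace 2 occurrence(s) of z with (y + y)
  => ( ( 6 * ( y + y ) ) + ( 6 * ( y + y ) ) ) <= 17
stmt 3: y := x + y  -- replace 4 occurrence(s) of y with (x + y)
  => ( ( 6 * ( ( x + y ) + ( x + y ) ) ) + ( 6 * ( ( x + y ) + ( x + y ) ) ) ) <= 17
stmt 2: x := 4 + y  -- replace 4 occurrence(s) of x with (4 + y)
  => ( ( 6 * ( ( ( 4 + y ) + y ) + ( ( 4 + y ) + y ) ) ) + ( 6 * ( ( ( 4 + y ) + y ) + ( ( 4 + y ) + y ) ) ) ) <= 17
stmt 1: z := z + z  -- replace 0 occurrence(s) of z with (z + z)
  => ( ( 6 * ( ( ( 4 + y ) + y ) + ( ( 4 + y ) + y ) ) ) + ( 6 * ( ( ( 4 + y ) + y ) + ( ( 4 + y ) + y ) ) ) ) <= 17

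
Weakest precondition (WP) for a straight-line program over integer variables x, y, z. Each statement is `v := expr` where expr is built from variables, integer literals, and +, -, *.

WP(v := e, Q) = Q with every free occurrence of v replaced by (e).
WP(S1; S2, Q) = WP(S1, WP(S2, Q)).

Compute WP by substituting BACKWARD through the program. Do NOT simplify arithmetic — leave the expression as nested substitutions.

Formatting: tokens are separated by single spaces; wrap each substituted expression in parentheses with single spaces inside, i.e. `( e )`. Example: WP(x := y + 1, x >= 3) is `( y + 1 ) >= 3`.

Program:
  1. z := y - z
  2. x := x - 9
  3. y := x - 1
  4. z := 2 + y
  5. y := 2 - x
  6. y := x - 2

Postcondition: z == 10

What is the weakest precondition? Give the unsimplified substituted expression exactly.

Answer: ( 2 + ( ( x - 9 ) - 1 ) ) == 10

Derivation:
post: z == 10
stmt 6: y := x - 2  -- replace 0 occurrence(s) of y with (x - 2)
  => z == 10
stmt 5: y := 2 - x  -- replace 0 occurrence(s) of y with (2 - x)
  => z == 10
stmt 4: z := 2 + y  -- replace 1 occurrence(s) of z with (2 + y)
  => ( 2 + y ) == 10
stmt 3: y := x - 1  -- replace 1 occurrence(s) of y with (x - 1)
  => ( 2 + ( x - 1 ) ) == 10
stmt 2: x := x - 9  -- replace 1 occurrence(s) of x with (x - 9)
  => ( 2 + ( ( x - 9 ) - 1 ) ) == 10
stmt 1: z := y - z  -- replace 0 occurrence(s) of z with (y - z)
  => ( 2 + ( ( x - 9 ) - 1 ) ) == 10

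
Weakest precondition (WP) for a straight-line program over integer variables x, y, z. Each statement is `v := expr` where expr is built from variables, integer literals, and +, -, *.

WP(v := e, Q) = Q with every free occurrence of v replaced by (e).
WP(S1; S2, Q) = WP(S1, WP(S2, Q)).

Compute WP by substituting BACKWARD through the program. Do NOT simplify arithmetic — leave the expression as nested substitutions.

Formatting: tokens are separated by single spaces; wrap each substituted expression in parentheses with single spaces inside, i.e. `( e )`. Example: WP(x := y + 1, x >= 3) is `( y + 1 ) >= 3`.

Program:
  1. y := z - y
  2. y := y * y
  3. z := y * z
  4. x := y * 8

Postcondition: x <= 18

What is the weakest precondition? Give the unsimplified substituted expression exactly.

Answer: ( ( ( z - y ) * ( z - y ) ) * 8 ) <= 18

Derivation:
post: x <= 18
stmt 4: x := y * 8  -- replace 1 occurrence(s) of x with (y * 8)
  => ( y * 8 ) <= 18
stmt 3: z := y * z  -- replace 0 occurrence(s) of z with (y * z)
  => ( y * 8 ) <= 18
stmt 2: y := y * y  -- replace 1 occurrence(s) of y with (y * y)
  => ( ( y * y ) * 8 ) <= 18
stmt 1: y := z - y  -- replace 2 occurrence(s) of y with (z - y)
  => ( ( ( z - y ) * ( z - y ) ) * 8 ) <= 18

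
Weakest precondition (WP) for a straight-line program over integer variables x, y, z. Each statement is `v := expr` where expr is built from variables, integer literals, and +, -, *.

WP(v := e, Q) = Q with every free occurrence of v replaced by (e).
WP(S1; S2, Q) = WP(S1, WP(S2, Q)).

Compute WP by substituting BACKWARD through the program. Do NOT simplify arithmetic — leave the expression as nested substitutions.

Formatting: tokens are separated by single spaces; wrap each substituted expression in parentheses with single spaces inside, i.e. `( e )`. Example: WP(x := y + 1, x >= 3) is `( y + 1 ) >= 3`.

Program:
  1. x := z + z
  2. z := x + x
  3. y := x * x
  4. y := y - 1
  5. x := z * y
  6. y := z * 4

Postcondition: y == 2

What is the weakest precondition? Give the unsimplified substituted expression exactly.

Answer: ( ( ( z + z ) + ( z + z ) ) * 4 ) == 2

Derivation:
post: y == 2
stmt 6: y := z * 4  -- replace 1 occurrence(s) of y with (z * 4)
  => ( z * 4 ) == 2
stmt 5: x := z * y  -- replace 0 occurrence(s) of x with (z * y)
  => ( z * 4 ) == 2
stmt 4: y := y - 1  -- replace 0 occurrence(s) of y with (y - 1)
  => ( z * 4 ) == 2
stmt 3: y := x * x  -- replace 0 occurrence(s) of y with (x * x)
  => ( z * 4 ) == 2
stmt 2: z := x + x  -- replace 1 occurrence(s) of z with (x + x)
  => ( ( x + x ) * 4 ) == 2
stmt 1: x := z + z  -- replace 2 occurrence(s) of x with (z + z)
  => ( ( ( z + z ) + ( z + z ) ) * 4 ) == 2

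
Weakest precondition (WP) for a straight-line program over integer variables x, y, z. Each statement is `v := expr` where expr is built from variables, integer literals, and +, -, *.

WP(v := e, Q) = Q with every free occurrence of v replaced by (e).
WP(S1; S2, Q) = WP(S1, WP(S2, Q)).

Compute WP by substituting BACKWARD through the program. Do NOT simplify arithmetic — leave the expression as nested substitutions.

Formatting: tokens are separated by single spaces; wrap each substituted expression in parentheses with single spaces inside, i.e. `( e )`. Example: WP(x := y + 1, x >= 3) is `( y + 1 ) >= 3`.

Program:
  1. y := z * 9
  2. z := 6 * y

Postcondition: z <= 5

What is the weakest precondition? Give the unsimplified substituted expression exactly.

Answer: ( 6 * ( z * 9 ) ) <= 5

Derivation:
post: z <= 5
stmt 2: z := 6 * y  -- replace 1 occurrence(s) of z with (6 * y)
  => ( 6 * y ) <= 5
stmt 1: y := z * 9  -- replace 1 occurrence(s) of y with (z * 9)
  => ( 6 * ( z * 9 ) ) <= 5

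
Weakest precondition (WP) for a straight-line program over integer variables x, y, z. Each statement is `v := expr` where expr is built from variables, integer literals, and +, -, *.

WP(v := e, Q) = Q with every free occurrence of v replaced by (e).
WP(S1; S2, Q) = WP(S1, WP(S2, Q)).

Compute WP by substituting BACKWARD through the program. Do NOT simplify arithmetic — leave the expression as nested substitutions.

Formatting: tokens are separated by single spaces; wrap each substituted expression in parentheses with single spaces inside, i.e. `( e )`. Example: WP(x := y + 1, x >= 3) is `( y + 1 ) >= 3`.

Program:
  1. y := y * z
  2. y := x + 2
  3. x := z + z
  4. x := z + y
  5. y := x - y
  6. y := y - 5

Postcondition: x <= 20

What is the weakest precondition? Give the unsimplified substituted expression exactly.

Answer: ( z + ( x + 2 ) ) <= 20

Derivation:
post: x <= 20
stmt 6: y := y - 5  -- replace 0 occurrence(s) of y with (y - 5)
  => x <= 20
stmt 5: y := x - y  -- replace 0 occurrence(s) of y with (x - y)
  => x <= 20
stmt 4: x := z + y  -- replace 1 occurrence(s) of x with (z + y)
  => ( z + y ) <= 20
stmt 3: x := z + z  -- replace 0 occurrence(s) of x with (z + z)
  => ( z + y ) <= 20
stmt 2: y := x + 2  -- replace 1 occurrence(s) of y with (x + 2)
  => ( z + ( x + 2 ) ) <= 20
stmt 1: y := y * z  -- replace 0 occurrence(s) of y with (y * z)
  => ( z + ( x + 2 ) ) <= 20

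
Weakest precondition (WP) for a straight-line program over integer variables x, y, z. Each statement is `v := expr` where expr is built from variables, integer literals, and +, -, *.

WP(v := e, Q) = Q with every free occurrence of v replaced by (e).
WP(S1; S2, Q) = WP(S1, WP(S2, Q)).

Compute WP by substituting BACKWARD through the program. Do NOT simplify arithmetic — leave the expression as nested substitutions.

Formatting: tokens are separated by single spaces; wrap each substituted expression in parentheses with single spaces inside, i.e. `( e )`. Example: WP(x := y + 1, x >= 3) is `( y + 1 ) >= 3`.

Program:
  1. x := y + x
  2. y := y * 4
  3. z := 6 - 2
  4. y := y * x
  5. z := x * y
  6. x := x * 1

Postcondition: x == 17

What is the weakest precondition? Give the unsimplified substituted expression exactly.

Answer: ( ( y + x ) * 1 ) == 17

Derivation:
post: x == 17
stmt 6: x := x * 1  -- replace 1 occurrence(s) of x with (x * 1)
  => ( x * 1 ) == 17
stmt 5: z := x * y  -- replace 0 occurrence(s) of z with (x * y)
  => ( x * 1 ) == 17
stmt 4: y := y * x  -- replace 0 occurrence(s) of y with (y * x)
  => ( x * 1 ) == 17
stmt 3: z := 6 - 2  -- replace 0 occurrence(s) of z with (6 - 2)
  => ( x * 1 ) == 17
stmt 2: y := y * 4  -- replace 0 occurrence(s) of y with (y * 4)
  => ( x * 1 ) == 17
stmt 1: x := y + x  -- replace 1 occurrence(s) of x with (y + x)
  => ( ( y + x ) * 1 ) == 17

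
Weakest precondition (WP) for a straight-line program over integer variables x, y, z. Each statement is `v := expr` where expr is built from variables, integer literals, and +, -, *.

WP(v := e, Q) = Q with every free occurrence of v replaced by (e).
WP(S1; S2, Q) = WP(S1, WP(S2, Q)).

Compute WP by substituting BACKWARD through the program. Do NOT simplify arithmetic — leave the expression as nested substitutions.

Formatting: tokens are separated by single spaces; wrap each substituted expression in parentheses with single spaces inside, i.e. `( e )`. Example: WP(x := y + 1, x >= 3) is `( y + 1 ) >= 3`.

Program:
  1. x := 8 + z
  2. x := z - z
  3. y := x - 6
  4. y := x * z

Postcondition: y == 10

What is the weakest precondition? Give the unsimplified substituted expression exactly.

post: y == 10
stmt 4: y := x * z  -- replace 1 occurrence(s) of y with (x * z)
  => ( x * z ) == 10
stmt 3: y := x - 6  -- replace 0 occurrence(s) of y with (x - 6)
  => ( x * z ) == 10
stmt 2: x := z - z  -- replace 1 occurrence(s) of x with (z - z)
  => ( ( z - z ) * z ) == 10
stmt 1: x := 8 + z  -- replace 0 occurrence(s) of x with (8 + z)
  => ( ( z - z ) * z ) == 10

Answer: ( ( z - z ) * z ) == 10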